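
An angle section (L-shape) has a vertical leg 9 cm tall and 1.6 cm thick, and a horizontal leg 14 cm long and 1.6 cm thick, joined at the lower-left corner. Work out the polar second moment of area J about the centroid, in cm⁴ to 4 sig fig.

J ≈ 881.8 cm⁴

Treat the section as a set of non-overlapping primitives; coordinates are from the bounding-box lower-left.
Vertical leg: 1.6 × 9, A = 14.4 cm², y = 4.5 cm, Ī = 97.2 cm⁴.
Horizontal leg (remainder): 12.4 × 1.6, A = 19.84 cm², y = 0.8 cm, Ī = 4.23253 cm⁴.
Centroid: ȳ = ΣA·y / ΣA = 2.35607 cm.
Transfer each piece to the centroidal x-axis using Ī + A·d² with d = y − 2.35607:
  vertical leg: d = 2.14393 cm → contributes +163.388 cm⁴
  horizontal leg (remainder): d = -1.55607 cm → contributes +52.2725 cm⁴
Total I = 215.661 cm⁴.
For the y-axis: x̄ = 4.85607 cm.
Repeating about the centroidal y-axis gives I_y = 666.141 cm⁴.
Polar second moment: J = I_x + I_y = 881.802 cm⁴.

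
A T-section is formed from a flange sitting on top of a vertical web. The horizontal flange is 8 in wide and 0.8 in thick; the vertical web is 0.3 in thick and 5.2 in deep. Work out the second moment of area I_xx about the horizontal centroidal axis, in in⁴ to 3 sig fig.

Treat the section as a set of non-overlapping primitives; coordinates are from the bounding-box lower-left.
Flange: 8 × 0.8, A = 6.4 in², y = 5.6 in, Ī = 0.34133 in⁴.
Web: 0.3 × 5.2, A = 1.56 in², y = 2.6 in, Ī = 3.5152 in⁴.
Centroid: ȳ = ΣA·y / ΣA = 5.0121 in.
Transfer each piece to the horizontal centroidal axis using Ī + A·d² with d = y − 5.0121:
  flange: d = 0.58794 in → contributes +2.5536 in⁴
  web: d = -2.4121 in → contributes +12.591 in⁴
Total I = 15.145 in⁴.

I_xx ≈ 15.1 in⁴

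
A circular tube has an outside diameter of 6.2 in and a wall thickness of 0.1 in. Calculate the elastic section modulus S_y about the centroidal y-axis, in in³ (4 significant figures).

Treat the section as a set of non-overlapping primitives; coordinates are from the bounding-box lower-left.
Outer circle: ⌀6.2, A = 30.1907 in², x = 3.1 in, Ī = 72.5332 in⁴.
Bore (subtracted): ⌀6, A = 28.2743 in², x = 3.1 in, Ī = 63.6173 in⁴.
By symmetry the centroid is at mid-width, x̄ = 3.1 in.
All pieces are centred on the centroidal y-axis, so I = ΣĪ (holes subtracted) = 8.91592 in⁴.
Extreme fibre distance c = 3.1 in; S = I/c = 2.8761 in³.

S_y ≈ 2.876 in³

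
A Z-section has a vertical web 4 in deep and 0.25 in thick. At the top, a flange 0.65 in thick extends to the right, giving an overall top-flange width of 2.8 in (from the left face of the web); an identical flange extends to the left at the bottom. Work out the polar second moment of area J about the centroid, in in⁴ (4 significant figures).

Break the section into simple shapes (no overlaps), measuring from the bottom-left corner of the bounding box.
Web: 0.25 × 4, A = 1 in², y = 2 in, Ī = 1.33333 in⁴.
Top flange (beyond web): 2.55 × 0.65, A = 1.6575 in², y = 3.675 in, Ī = 0.0583578 in⁴.
Bottom flange (beyond web): 2.55 × 0.65, A = 1.6575 in², y = 0.325 in, Ī = 0.0583578 in⁴.
Centroid: ȳ = ΣA·y / ΣA = 2 in.
Transfer each piece to the centroidal x-axis using Ī + A·d² with d = y − 2:
  web: d = 0 in → contributes +1.33333 in⁴
  top flange (beyond web): d = 1.675 in → contributes +4.70868 in⁴
  bottom flange (beyond web): d = -1.675 in → contributes +4.70868 in⁴
Total I = 10.7507 in⁴.
For the y-axis: x̄ = 2.675 in.
Repeating about the centroidal y-axis gives I_y = 8.29892 in⁴.
Polar second moment: J = I_x + I_y = 19.0496 in⁴.

J ≈ 19.05 in⁴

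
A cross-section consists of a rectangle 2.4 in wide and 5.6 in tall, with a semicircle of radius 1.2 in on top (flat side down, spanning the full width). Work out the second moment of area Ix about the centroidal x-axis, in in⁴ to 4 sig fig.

Decompose the section into non-overlapping parts with the origin at the bottom-left of its bounding rectangle.
Rectangular body: 2.4 × 5.6, A = 13.44 in², y = 2.8 in, Ī = 35.1232 in⁴.
Semicircular cap: semicircle r = 1.2, A = 2.26195 in², y = 6.1093 in, Ī = 0.227592 in⁴.
Centroid: ȳ = ΣA·y / ΣA = 3.27672 in.
Transfer each piece to the centroidal x-axis using Ī + A·d² with d = y − 3.27672:
  rectangular body: d = -0.476721 in → contributes +38.1776 in⁴
  semicircular cap: d = 2.83257 in → contributes +18.3763 in⁴
Total I = 56.5539 in⁴.

Ix ≈ 56.55 in⁴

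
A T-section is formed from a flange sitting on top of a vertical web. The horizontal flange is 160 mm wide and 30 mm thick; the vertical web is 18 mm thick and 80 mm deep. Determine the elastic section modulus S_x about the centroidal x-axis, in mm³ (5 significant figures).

S_x ≈ 5.4415 × 10⁴ mm³

Decompose the section into non-overlapping parts with the origin at the bottom-left of its bounding rectangle.
Flange: 160 × 30, A = 4 800 mm², y = 95 mm, Ī = 360 000 mm⁴.
Web: 18 × 80, A = 1 440 mm², y = 40 mm, Ī = 768 000 mm⁴.
Centroid: ȳ = ΣA·y / ΣA = 82.30769 mm.
Transfer each piece to the centroidal x-axis using Ī + A·d² with d = y − 82.30769:
  flange: d = 12.69231 mm → contributes +1 133 254 mm⁴
  web: d = -42.30769 mm → contributes +3 345 515 mm⁴
Total I = 4 478 769 mm⁴.
Extreme fibre distance c = 82.30769 mm; S = I/c = 54414.95 mm³.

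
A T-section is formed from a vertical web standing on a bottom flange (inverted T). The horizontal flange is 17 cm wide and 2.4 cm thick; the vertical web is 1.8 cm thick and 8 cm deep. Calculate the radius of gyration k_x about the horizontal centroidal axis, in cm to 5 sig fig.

k_x ≈ 2.6382 cm

Split into non-overlapping primitives; take the origin at the lower-left of the bounding box.
Flange: 17 × 2.4, A = 40.8 cm², y = 1.2 cm, Ī = 19.584 cm⁴.
Web: 1.8 × 8, A = 14.4 cm², y = 6.4 cm, Ī = 76.8 cm⁴.
Centroid: ȳ = ΣA·y / ΣA = 2.556522 cm.
Transfer each piece to the horizontal centroidal axis using Ī + A·d² with d = y − 2.556522:
  flange: d = -1.356522 cm → contributes +94.66217 cm⁴
  web: d = 3.843478 cm → contributes +289.5215 cm⁴
Total I = 384.1837 cm⁴.
Radius of gyration: k = √(I/A) = √(384.1837 / 55.2) = 2.638153 cm.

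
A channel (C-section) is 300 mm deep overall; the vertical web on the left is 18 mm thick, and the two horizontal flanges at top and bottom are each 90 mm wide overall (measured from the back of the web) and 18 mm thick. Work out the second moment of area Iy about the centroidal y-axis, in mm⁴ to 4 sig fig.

Treat the section as a set of non-overlapping primitives; coordinates are from the bounding-box lower-left.
Web: 18 × 300, A = 5 400 mm², x = 9 mm, Ī = 145 800 mm⁴.
Top flange (beyond web): 72 × 18, A = 1 296 mm², x = 54 mm, Ī = 559 872 mm⁴.
Bottom flange (beyond web): 72 × 18, A = 1 296 mm², x = 54 mm, Ī = 559 872 mm⁴.
Centroid: x̄ = ΣA·x / ΣA = 23.5946 mm.
Transfer each piece to the centroidal y-axis using Ī + A·d² with d = x − 23.5946:
  web: d = -14.5946 mm → contributes +1 296 012 mm⁴
  top flange (beyond web): d = 30.4054 mm → contributes +1 758 009 mm⁴
  bottom flange (beyond web): d = 30.4054 mm → contributes +1 758 009 mm⁴
Total I = 4 812 030 mm⁴.

Iy ≈ 4.812 × 10⁶ mm⁴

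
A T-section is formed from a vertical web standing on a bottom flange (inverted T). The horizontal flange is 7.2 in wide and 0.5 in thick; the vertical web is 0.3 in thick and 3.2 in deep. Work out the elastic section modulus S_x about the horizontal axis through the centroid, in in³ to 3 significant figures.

S_x ≈ 1.14 in³

Decompose the section into non-overlapping parts with the origin at the bottom-left of its bounding rectangle.
Flange: 7.2 × 0.5, A = 3.6 in², y = 0.25 in, Ī = 0.075 in⁴.
Web: 0.3 × 3.2, A = 0.96 in², y = 2.1 in, Ī = 0.8192 in⁴.
Centroid: ȳ = ΣA·y / ΣA = 0.63947 in.
Transfer each piece to the horizontal axis through the centroid using Ī + A·d² with d = y − 0.63947:
  flange: d = -0.38947 in → contributes +0.62108 in⁴
  web: d = 1.4605 in → contributes +2.867 in⁴
Total I = 3.4881 in⁴.
Extreme fibre distance c = 3.0605 in; S = I/c = 1.1397 in³.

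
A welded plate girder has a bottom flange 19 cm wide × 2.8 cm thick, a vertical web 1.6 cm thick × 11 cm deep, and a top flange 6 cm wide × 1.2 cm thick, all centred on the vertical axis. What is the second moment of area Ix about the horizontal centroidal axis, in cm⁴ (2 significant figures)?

Decompose the section into non-overlapping parts with the origin at the bottom-left of its bounding rectangle.
Bottom plate: 19 × 2.8, A = 53.2 cm², y = 1.4 cm, Ī = 34.76 cm⁴.
Web plate: 1.6 × 11, A = 17.6 cm², y = 8.3 cm, Ī = 177.5 cm⁴.
Top plate: 6 × 1.2, A = 7.2 cm², y = 14.4 cm, Ī = 0.864 cm⁴.
Centroid: ȳ = ΣA·y / ΣA = 4.157 cm.
Transfer each piece to the horizontal centroidal axis using Ī + A·d² with d = y − 4.157:
  bottom plate: d = -2.757 cm → contributes +439.1 cm⁴
  web plate: d = 4.143 cm → contributes +479.6 cm⁴
  top plate: d = 10.24 cm → contributes +756.3 cm⁴
Total I = 1 675 cm⁴.

Ix ≈ 1700 cm⁴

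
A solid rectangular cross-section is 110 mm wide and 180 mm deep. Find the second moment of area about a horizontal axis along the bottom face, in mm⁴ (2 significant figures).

I_base ≈ 2.1 × 10⁸ mm⁴

The section: 110 × 180, A = 19 800 mm², y = 90 mm, Ī = 53 460 000 mm⁴.
Transfer it to the bottom edge using Ī + A·d² with d = y − 0:
  the section: d = 90 mm → contributes +213 840 000 mm⁴
Total I = 213 840 000 mm⁴.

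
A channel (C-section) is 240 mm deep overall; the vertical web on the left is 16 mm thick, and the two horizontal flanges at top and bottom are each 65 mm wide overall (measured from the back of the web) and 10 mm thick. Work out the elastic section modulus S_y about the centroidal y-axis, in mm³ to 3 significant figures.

S_y ≈ 2.19 × 10⁴ mm³

Split into non-overlapping primitives; take the origin at the lower-left of the bounding box.
Web: 16 × 240, A = 3 840 mm², x = 8 mm, Ī = 81 920 mm⁴.
Top flange (beyond web): 49 × 10, A = 490 mm², x = 40.5 mm, Ī = 98 041 mm⁴.
Bottom flange (beyond web): 49 × 10, A = 490 mm², x = 40.5 mm, Ī = 98 041 mm⁴.
Centroid: x̄ = ΣA·x / ΣA = 14.608 mm.
Transfer each piece to the centroidal y-axis using Ī + A·d² with d = x − 14.608:
  web: d = -6.6079 mm → contributes +249 590 mm⁴
  top flange (beyond web): d = 25.892 mm → contributes +426 538 mm⁴
  bottom flange (beyond web): d = 25.892 mm → contributes +426 538 mm⁴
Total I = 1 102 666 mm⁴.
Extreme fibre distance c = 50.392 mm; S = I/c = 21 882 mm³.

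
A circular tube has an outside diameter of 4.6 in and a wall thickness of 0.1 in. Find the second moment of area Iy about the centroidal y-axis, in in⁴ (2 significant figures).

Treat the section as a set of non-overlapping primitives; coordinates are from the bounding-box lower-left.
Outer circle: ⌀4.6, A = 16.62 in², x = 2.3 in, Ī = 21.98 in⁴.
Bore (subtracted): ⌀4.4, A = 15.21 in², x = 2.3 in, Ī = 18.4 in⁴.
By symmetry the centroid is at mid-width, x̄ = 2.3 in.
All pieces are centred on the centroidal y-axis, so I = ΣĪ (holes subtracted) = 3.58 in⁴.

Iy ≈ 3.6 in⁴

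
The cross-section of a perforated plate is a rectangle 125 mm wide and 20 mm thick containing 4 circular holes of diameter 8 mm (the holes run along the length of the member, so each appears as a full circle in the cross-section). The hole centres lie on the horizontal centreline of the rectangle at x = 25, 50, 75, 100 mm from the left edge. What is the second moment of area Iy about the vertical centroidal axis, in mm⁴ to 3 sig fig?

Break the section into simple shapes (no overlaps), measuring from the bottom-left corner of the bounding box.
Plate: 125 × 20, A = 2 500 mm², x = 62.5 mm, Ī = 3 255 208 mm⁴.
Hole 1 (subtracted): ⌀8, A = 50.265 mm², x = 25 mm, Ī = 201.06 mm⁴.
Hole 2 (subtracted): ⌀8, A = 50.265 mm², x = 50 mm, Ī = 201.06 mm⁴.
Hole 3 (subtracted): ⌀8, A = 50.265 mm², x = 75 mm, Ī = 201.06 mm⁴.
Hole 4 (subtracted): ⌀8, A = 50.265 mm², x = 100 mm, Ī = 201.06 mm⁴.
By symmetry the centroid is at mid-width, x̄ = 62.5 mm.
Transfer each piece to the vertical centroidal axis using Ī + A·d² with d = x − 62.5:
  plate: d = 0 mm → contributes +3 255 208 mm⁴
  hole 1: d = -37.5 mm → contributes −70 887 mm⁴
  hole 2: d = -12.5 mm → contributes −8 055 mm⁴
  hole 3: d = 12.5 mm → contributes −8 055 mm⁴
  hole 4: d = 37.5 mm → contributes −70 887 mm⁴
Total I = 3 097 324 mm⁴.

Iy ≈ 3.10 × 10⁶ mm⁴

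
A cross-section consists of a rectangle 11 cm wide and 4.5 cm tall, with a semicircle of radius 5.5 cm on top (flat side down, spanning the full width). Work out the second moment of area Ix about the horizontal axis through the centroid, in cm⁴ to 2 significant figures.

Ix ≈ 690 cm⁴

Break the section into simple shapes (no overlaps), measuring from the bottom-left corner of the bounding box.
Rectangular body: 11 × 4.5, A = 49.5 cm², y = 2.25 cm, Ī = 83.53 cm⁴.
Semicircular cap: semicircle r = 5.5, A = 47.52 cm², y = 6.834 cm, Ī = 100.4 cm⁴.
Centroid: ȳ = ΣA·y / ΣA = 4.495 cm.
Transfer each piece to the horizontal axis through the centroid using Ī + A·d² with d = y − 4.495:
  rectangular body: d = -2.245 cm → contributes +333.1 cm⁴
  semicircular cap: d = 2.339 cm → contributes +360.4 cm⁴
Total I = 693.5 cm⁴.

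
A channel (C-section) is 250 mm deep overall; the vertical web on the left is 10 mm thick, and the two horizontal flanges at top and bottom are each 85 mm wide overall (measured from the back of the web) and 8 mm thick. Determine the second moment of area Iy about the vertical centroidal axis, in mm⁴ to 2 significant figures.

Iy ≈ 2.0 × 10⁶ mm⁴

Treat the section as a set of non-overlapping primitives; coordinates are from the bounding-box lower-left.
Web: 10 × 250, A = 2 500 mm², x = 5 mm, Ī = 20 833 mm⁴.
Top flange (beyond web): 75 × 8, A = 600 mm², x = 47.5 mm, Ī = 281 250 mm⁴.
Bottom flange (beyond web): 75 × 8, A = 600 mm², x = 47.5 mm, Ī = 281 250 mm⁴.
Centroid: x̄ = ΣA·x / ΣA = 18.78 mm.
Transfer each piece to the vertical centroidal axis using Ī + A·d² with d = x − 18.78:
  web: d = -13.78 mm → contributes +495 815 mm⁴
  top flange (beyond web): d = 28.72 mm → contributes +776 023 mm⁴
  bottom flange (beyond web): d = 28.72 mm → contributes +776 023 mm⁴
Total I = 2 047 860 mm⁴.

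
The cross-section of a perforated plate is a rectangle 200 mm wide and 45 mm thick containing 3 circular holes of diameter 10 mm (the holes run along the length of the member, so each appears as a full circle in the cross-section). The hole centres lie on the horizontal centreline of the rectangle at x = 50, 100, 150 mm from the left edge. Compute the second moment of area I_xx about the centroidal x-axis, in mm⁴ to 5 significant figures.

I_xx ≈ 1.5173 × 10⁶ mm⁴

Break the section into simple shapes (no overlaps), measuring from the bottom-left corner of the bounding box.
Plate: 200 × 45, A = 9 000 mm², y = 22.5 mm, Ī = 1 518 750 mm⁴.
Hole 1 (subtracted): ⌀10, A = 78.53982 mm², y = 22.5 mm, Ī = 490.8739 mm⁴.
Hole 2 (subtracted): ⌀10, A = 78.53982 mm², y = 22.5 mm, Ī = 490.8739 mm⁴.
Hole 3 (subtracted): ⌀10, A = 78.53982 mm², y = 22.5 mm, Ī = 490.8739 mm⁴.
By symmetry the centroid is at mid-height, ȳ = 22.5 mm.
All pieces are centred on the centroidal x-axis, so I = ΣĪ (holes subtracted) = 1 517 277 mm⁴.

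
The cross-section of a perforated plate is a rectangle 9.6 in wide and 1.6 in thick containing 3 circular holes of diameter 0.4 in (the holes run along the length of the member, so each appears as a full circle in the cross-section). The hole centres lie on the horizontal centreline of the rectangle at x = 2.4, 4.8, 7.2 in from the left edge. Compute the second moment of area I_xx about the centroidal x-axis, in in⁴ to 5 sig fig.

I_xx ≈ 3.2730 in⁴

Decompose the section into non-overlapping parts with the origin at the bottom-left of its bounding rectangle.
Plate: 9.6 × 1.6, A = 15.36 in², y = 0.8 in, Ī = 3.2768 in⁴.
Hole 1 (subtracted): ⌀0.4, A = 0.1256637 in², y = 0.8 in, Ī = 0.001256637 in⁴.
Hole 2 (subtracted): ⌀0.4, A = 0.1256637 in², y = 0.8 in, Ī = 0.001256637 in⁴.
Hole 3 (subtracted): ⌀0.4, A = 0.1256637 in², y = 0.8 in, Ī = 0.001256637 in⁴.
By symmetry the centroid is at mid-height, ȳ = 0.8 in.
All pieces are centred on the centroidal x-axis, so I = ΣĪ (holes subtracted) = 3.27303 in⁴.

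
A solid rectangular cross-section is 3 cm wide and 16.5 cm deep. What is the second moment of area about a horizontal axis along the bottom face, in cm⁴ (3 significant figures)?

The section: 3 × 16.5, A = 49.5 cm², y = 8.25 cm, Ī = 1 123 cm⁴.
Transfer it to a horizontal axis along the bottom face using Ī + A·d² with d = y − 0:
  the section: d = 8.25 cm → contributes +4492.1 cm⁴
Total I = 4492.1 cm⁴.

I_base ≈ 4490 cm⁴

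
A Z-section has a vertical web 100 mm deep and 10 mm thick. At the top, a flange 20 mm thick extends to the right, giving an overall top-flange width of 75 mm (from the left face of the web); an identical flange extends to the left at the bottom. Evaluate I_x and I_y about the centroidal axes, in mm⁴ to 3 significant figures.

Split into non-overlapping primitives; take the origin at the lower-left of the bounding box.
Web: 10 × 100, A = 1 000 mm², y = 50 mm, Ī = 833 333 mm⁴.
Top flange (beyond web): 65 × 20, A = 1 300 mm², y = 90 mm, Ī = 43 333 mm⁴.
Bottom flange (beyond web): 65 × 20, A = 1 300 mm², y = 10 mm, Ī = 43 333 mm⁴.
Centroid: ȳ = ΣA·y / ΣA = 50 mm.
Transfer each piece to the centroidal x-axis using Ī + A·d² with d = y − 50:
  web: d = 0 mm → contributes +833 333 mm⁴
  top flange (beyond web): d = 40 mm → contributes +2 123 333 mm⁴
  bottom flange (beyond web): d = -40 mm → contributes +2 123 333 mm⁴
Total I = 5 080 000 mm⁴.
For the y-axis: x̄ = 70 mm.
Repeating about the centroidal y-axis gives I_y = 4 580 000 mm⁴.

I_x ≈ 5.08 × 10⁶ mm⁴, I_y ≈ 4.58 × 10⁶ mm⁴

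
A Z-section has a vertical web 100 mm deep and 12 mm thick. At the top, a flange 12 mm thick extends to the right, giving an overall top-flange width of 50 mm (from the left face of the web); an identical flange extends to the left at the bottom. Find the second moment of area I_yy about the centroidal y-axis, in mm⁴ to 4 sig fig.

I_yy ≈ 6.941 × 10⁵ mm⁴

Treat the section as a set of non-overlapping primitives; coordinates are from the bounding-box lower-left.
Web: 12 × 100, A = 1 200 mm², x = 44 mm, Ī = 14 400 mm⁴.
Top flange (beyond web): 38 × 12, A = 456 mm², x = 69 mm, Ī = 54 872 mm⁴.
Bottom flange (beyond web): 38 × 12, A = 456 mm², x = 19 mm, Ī = 54 872 mm⁴.
Centroid: x̄ = ΣA·x / ΣA = 44 mm.
Transfer each piece to the centroidal y-axis using Ī + A·d² with d = x − 44:
  web: d = 0 mm → contributes +14 400 mm⁴
  top flange (beyond web): d = 25 mm → contributes +339 872 mm⁴
  bottom flange (beyond web): d = -25 mm → contributes +339 872 mm⁴
Total I = 694 144 mm⁴.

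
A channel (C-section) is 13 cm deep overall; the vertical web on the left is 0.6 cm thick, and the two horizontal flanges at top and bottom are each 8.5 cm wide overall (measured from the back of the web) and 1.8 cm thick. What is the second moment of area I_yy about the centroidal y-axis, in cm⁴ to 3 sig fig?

Break the section into simple shapes (no overlaps), measuring from the bottom-left corner of the bounding box.
Web: 0.6 × 13, A = 7.8 cm², x = 0.3 cm, Ī = 0.234 cm⁴.
Top flange (beyond web): 7.9 × 1.8, A = 14.22 cm², x = 4.55 cm, Ī = 73.956 cm⁴.
Bottom flange (beyond web): 7.9 × 1.8, A = 14.22 cm², x = 4.55 cm, Ī = 73.956 cm⁴.
Centroid: x̄ = ΣA·x / ΣA = 3.6353 cm.
Transfer each piece to the centroidal y-axis using Ī + A·d² with d = x − 3.6353:
  web: d = -3.3353 cm → contributes +87.001 cm⁴
  top flange (beyond web): d = 0.91474 cm → contributes +85.854 cm⁴
  bottom flange (beyond web): d = 0.91474 cm → contributes +85.854 cm⁴
Total I = 258.71 cm⁴.

I_yy ≈ 259 cm⁴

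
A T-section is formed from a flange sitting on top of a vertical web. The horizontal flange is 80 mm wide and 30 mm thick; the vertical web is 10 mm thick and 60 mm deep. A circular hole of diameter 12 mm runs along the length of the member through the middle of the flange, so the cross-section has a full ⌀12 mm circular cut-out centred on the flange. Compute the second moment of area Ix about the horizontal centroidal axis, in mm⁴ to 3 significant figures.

Ix ≈ 1.32 × 10⁶ mm⁴

Treat the section as a set of non-overlapping primitives; coordinates are from the bounding-box lower-left.
Flange: 80 × 30, A = 2 400 mm², y = 75 mm, Ī = 180 000 mm⁴.
Web: 10 × 60, A = 600 mm², y = 30 mm, Ī = 180 000 mm⁴.
Hole (subtracted): ⌀12, A = 113.1 mm², y = 75 mm, Ī = 1017.9 mm⁴.
Centroid: ȳ = ΣA·y / ΣA = 65.647 mm.
Transfer each piece to the horizontal centroidal axis using Ī + A·d² with d = y − 65.647:
  flange: d = 9.3526 mm → contributes +389 930 mm⁴
  web: d = -35.647 mm → contributes +942 443 mm⁴
  hole: d = 9.3526 mm → contributes −10 911 mm⁴
Total I = 1 321 462 mm⁴.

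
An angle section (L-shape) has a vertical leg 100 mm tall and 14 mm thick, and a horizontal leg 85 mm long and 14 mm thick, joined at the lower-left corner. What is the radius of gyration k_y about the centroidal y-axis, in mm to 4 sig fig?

k_y ≈ 24.95 mm

Decompose the section into non-overlapping parts with the origin at the bottom-left of its bounding rectangle.
Vertical leg: 14 × 100, A = 1 400 mm², x = 7 mm, Ī = 22866.7 mm⁴.
Horizontal leg (remainder): 71 × 14, A = 994 mm², x = 49.5 mm, Ī = 417 563 mm⁴.
Centroid: x̄ = ΣA·x / ΣA = 24.6462 mm.
Transfer each piece to the centroidal y-axis using Ī + A·d² with d = x − 24.6462:
  vertical leg: d = -17.6462 mm → contributes +458 810 mm⁴
  horizontal leg (remainder): d = 24.8538 mm → contributes +1 031 568 mm⁴
Total I = 1 490 378 mm⁴.
Radius of gyration: k = √(I/A) = √(1 490 378 / 2 394) = 24.9509 mm.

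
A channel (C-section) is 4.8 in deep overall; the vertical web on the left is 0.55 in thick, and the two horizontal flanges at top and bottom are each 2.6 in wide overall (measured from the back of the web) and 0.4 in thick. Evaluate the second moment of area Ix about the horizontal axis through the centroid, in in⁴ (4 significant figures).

Decompose the section into non-overlapping parts with the origin at the bottom-left of its bounding rectangle.
Web: 0.55 × 4.8, A = 2.64 in², y = 2.4 in, Ī = 5.0688 in⁴.
Top flange (beyond web): 2.05 × 0.4, A = 0.82 in², y = 4.6 in, Ī = 0.0109333 in⁴.
Bottom flange (beyond web): 2.05 × 0.4, A = 0.82 in², y = 0.2 in, Ī = 0.0109333 in⁴.
By symmetry the centroid is at mid-height, ȳ = 2.4 in.
Transfer each piece to the horizontal axis through the centroid using Ī + A·d² with d = y − 2.4:
  web: d = 0 in → contributes +5.0688 in⁴
  top flange (beyond web): d = 2.2 in → contributes +3.97973 in⁴
  bottom flange (beyond web): d = -2.2 in → contributes +3.97973 in⁴
Total I = 13.0283 in⁴.

Ix ≈ 13.03 in⁴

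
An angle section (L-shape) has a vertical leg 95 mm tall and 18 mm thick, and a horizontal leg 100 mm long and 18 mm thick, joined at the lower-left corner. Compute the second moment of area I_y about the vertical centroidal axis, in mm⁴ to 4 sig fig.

I_y ≈ 2.854 × 10⁶ mm⁴

Decompose the section into non-overlapping parts with the origin at the bottom-left of its bounding rectangle.
Vertical leg: 18 × 95, A = 1 710 mm², x = 9 mm, Ī = 46 170 mm⁴.
Horizontal leg (remainder): 82 × 18, A = 1 476 mm², x = 59 mm, Ī = 827 052 mm⁴.
Centroid: x̄ = ΣA·x / ΣA = 32.1638 mm.
Transfer each piece to the vertical centroidal axis using Ī + A·d² with d = x − 32.1638:
  vertical leg: d = -23.1638 mm → contributes +963 694 mm⁴
  horizontal leg (remainder): d = 26.8362 mm → contributes +1 890 037 mm⁴
Total I = 2 853 730 mm⁴.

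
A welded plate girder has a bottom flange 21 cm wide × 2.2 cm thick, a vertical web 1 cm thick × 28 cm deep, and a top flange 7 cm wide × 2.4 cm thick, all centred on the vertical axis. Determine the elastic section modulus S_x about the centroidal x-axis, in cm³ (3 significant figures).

S_x ≈ 664 cm³

Treat the section as a set of non-overlapping primitives; coordinates are from the bounding-box lower-left.
Bottom plate: 21 × 2.2, A = 46.2 cm², y = 1.1 cm, Ī = 18.634 cm⁴.
Web plate: 1 × 28, A = 28 cm², y = 16.2 cm, Ī = 1829.3 cm⁴.
Top plate: 7 × 2.4, A = 16.8 cm², y = 31.4 cm, Ī = 8.064 cm⁴.
Centroid: ȳ = ΣA·y / ΣA = 11.34 cm.
Transfer each piece to the centroidal x-axis using Ī + A·d² with d = y − 11.34:
  bottom plate: d = -10.24 cm → contributes +4863.1 cm⁴
  web plate: d = 4.86 cm → contributes +2490.7 cm⁴
  top plate: d = 20.06 cm → contributes +6768.4 cm⁴
Total I = 14 122 cm⁴.
Extreme fibre distance c = 21.26 cm; S = I/c = 664.26 cm³.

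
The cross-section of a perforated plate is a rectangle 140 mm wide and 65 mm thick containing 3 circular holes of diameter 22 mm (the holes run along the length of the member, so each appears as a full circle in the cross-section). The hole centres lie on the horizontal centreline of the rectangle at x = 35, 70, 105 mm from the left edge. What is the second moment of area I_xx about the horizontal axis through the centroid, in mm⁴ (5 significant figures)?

I_xx ≈ 3.1695 × 10⁶ mm⁴

Break the section into simple shapes (no overlaps), measuring from the bottom-left corner of the bounding box.
Plate: 140 × 65, A = 9 100 mm², y = 32.5 mm, Ī = 3 203 958 mm⁴.
Hole 1 (subtracted): ⌀22, A = 380.1327 mm², y = 32.5 mm, Ī = 11499.01 mm⁴.
Hole 2 (subtracted): ⌀22, A = 380.1327 mm², y = 32.5 mm, Ī = 11499.01 mm⁴.
Hole 3 (subtracted): ⌀22, A = 380.1327 mm², y = 32.5 mm, Ī = 11499.01 mm⁴.
By symmetry the centroid is at mid-height, ȳ = 32.5 mm.
All pieces are centred on the horizontal axis through the centroid, so I = ΣĪ (holes subtracted) = 3 169 461 mm⁴.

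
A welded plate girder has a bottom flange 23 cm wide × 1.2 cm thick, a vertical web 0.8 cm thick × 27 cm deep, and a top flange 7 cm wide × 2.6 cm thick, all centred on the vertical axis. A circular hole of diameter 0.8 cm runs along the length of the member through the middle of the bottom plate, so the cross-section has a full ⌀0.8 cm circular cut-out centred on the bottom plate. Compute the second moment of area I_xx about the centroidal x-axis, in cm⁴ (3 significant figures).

I_xx ≈ 1.05 × 10⁴ cm⁴

Break the section into simple shapes (no overlaps), measuring from the bottom-left corner of the bounding box.
Bottom plate: 23 × 1.2, A = 27.6 cm², y = 0.6 cm, Ī = 3.312 cm⁴.
Web plate: 0.8 × 27, A = 21.6 cm², y = 14.7 cm, Ī = 1312.2 cm⁴.
Top plate: 7 × 2.6, A = 18.2 cm², y = 29.5 cm, Ī = 10.253 cm⁴.
Hole (subtracted): ⌀0.8, A = 0.50265 cm², y = 0.6 cm, Ī = 0.020106 cm⁴.
Centroid: ȳ = ΣA·y / ΣA = 13.015 cm.
Transfer each piece to the centroidal x-axis using Ī + A·d² with d = y − 13.015:
  bottom plate: d = -12.415 cm → contributes +4257.5 cm⁴
  web plate: d = 1.6849 cm → contributes +1373.5 cm⁴
  top plate: d = 16.485 cm → contributes +4956.1 cm⁴
  hole: d = -12.415 cm → contributes −77.497 cm⁴
Total I = 10 510 cm⁴.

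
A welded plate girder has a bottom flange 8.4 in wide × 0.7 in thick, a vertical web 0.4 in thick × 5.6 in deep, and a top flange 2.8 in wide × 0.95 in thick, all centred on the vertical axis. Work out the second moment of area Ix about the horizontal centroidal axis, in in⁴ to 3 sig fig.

Break the section into simple shapes (no overlaps), measuring from the bottom-left corner of the bounding box.
Bottom plate: 8.4 × 0.7, A = 5.88 in², y = 0.35 in, Ī = 0.2401 in⁴.
Web plate: 0.4 × 5.6, A = 2.24 in², y = 3.5 in, Ī = 5.8539 in⁴.
Top plate: 2.8 × 0.95, A = 2.66 in², y = 6.775 in, Ī = 0.20005 in⁴.
Centroid: ȳ = ΣA·y / ΣA = 2.5899 in.
Transfer each piece to the horizontal centroidal axis using Ī + A·d² with d = y − 2.5899:
  bottom plate: d = -2.2399 in → contributes +29.742 in⁴
  web plate: d = 0.91006 in → contributes +7.7091 in⁴
  top plate: d = 4.1851 in → contributes +46.789 in⁴
Total I = 84.24 in⁴.

Ix ≈ 84.2 in⁴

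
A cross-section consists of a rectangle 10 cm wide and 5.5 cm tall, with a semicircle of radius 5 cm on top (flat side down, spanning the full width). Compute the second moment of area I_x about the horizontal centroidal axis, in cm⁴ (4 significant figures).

Break the section into simple shapes (no overlaps), measuring from the bottom-left corner of the bounding box.
Rectangular body: 10 × 5.5, A = 55 cm², y = 2.75 cm, Ī = 138.646 cm⁴.
Semicircular cap: semicircle r = 5, A = 39.2699 cm², y = 7.62207 cm, Ī = 68.5981 cm⁴.
Centroid: ȳ = ΣA·y / ΣA = 4.77955 cm.
Transfer each piece to the horizontal centroidal axis using Ī + A·d² with d = y − 4.77955:
  rectangular body: d = -2.02955 cm → contributes +365.195 cm⁴
  semicircular cap: d = 2.84251 cm → contributes +385.895 cm⁴
Total I = 751.09 cm⁴.

I_x ≈ 751.1 cm⁴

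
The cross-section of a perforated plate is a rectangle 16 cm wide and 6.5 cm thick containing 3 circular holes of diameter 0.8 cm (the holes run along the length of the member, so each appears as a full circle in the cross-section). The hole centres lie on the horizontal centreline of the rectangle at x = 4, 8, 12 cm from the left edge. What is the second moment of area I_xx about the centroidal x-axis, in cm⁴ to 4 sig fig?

I_xx ≈ 366.1 cm⁴

Treat the section as a set of non-overlapping primitives; coordinates are from the bounding-box lower-left.
Plate: 16 × 6.5, A = 104 cm², y = 3.25 cm, Ī = 366.167 cm⁴.
Hole 1 (subtracted): ⌀0.8, A = 0.502655 cm², y = 3.25 cm, Ī = 0.0201062 cm⁴.
Hole 2 (subtracted): ⌀0.8, A = 0.502655 cm², y = 3.25 cm, Ī = 0.0201062 cm⁴.
Hole 3 (subtracted): ⌀0.8, A = 0.502655 cm², y = 3.25 cm, Ī = 0.0201062 cm⁴.
By symmetry the centroid is at mid-height, ȳ = 3.25 cm.
All pieces are centred on the centroidal x-axis, so I = ΣĪ (holes subtracted) = 366.106 cm⁴.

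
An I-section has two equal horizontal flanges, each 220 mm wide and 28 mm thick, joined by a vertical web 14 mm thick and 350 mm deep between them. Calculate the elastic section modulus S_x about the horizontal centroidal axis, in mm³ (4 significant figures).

S_x ≈ 2.418 × 10⁶ mm³

Split into non-overlapping primitives; take the origin at the lower-left of the bounding box.
Bottom flange: 220 × 28, A = 6 160 mm², y = 14 mm, Ī = 402 453 mm⁴.
Web: 14 × 350, A = 4 900 mm², y = 203 mm, Ī = 50 020 833 mm⁴.
Top flange: 220 × 28, A = 6 160 mm², y = 392 mm, Ī = 402 453 mm⁴.
By symmetry the centroid is at mid-height, ȳ = 203 mm.
Transfer each piece to the horizontal centroidal axis using Ī + A·d² with d = y − 203:
  bottom flange: d = -189 mm → contributes +220 443 813 mm⁴
  web: d = 0 mm → contributes +50 020 833 mm⁴
  top flange: d = 189 mm → contributes +220 443 813 mm⁴
Total I = 490 908 460 mm⁴.
Extreme fibre distance c = 203 mm; S = I/c = 2 418 268 mm³.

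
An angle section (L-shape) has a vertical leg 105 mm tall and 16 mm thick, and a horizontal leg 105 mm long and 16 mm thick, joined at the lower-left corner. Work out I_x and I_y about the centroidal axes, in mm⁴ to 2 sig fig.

Break the section into simple shapes (no overlaps), measuring from the bottom-left corner of the bounding box.
Vertical leg: 16 × 105, A = 1 680 mm², y = 52.5 mm, Ī = 1 543 500 mm⁴.
Horizontal leg (remainder): 89 × 16, A = 1 424 mm², y = 8 mm, Ī = 30 379 mm⁴.
Centroid: ȳ = ΣA·y / ΣA = 32.09 mm.
Transfer each piece to the centroidal x-axis using Ī + A·d² with d = y − 32.09:
  vertical leg: d = 20.41 mm → contributes +2 243 674 mm⁴
  horizontal leg (remainder): d = -24.09 mm → contributes +856 426 mm⁴
Total I = 3 100 100 mm⁴.
For the y-axis: x̄ = 32.09 mm.
Repeating about the centroidal y-axis gives I_y = 3 100 100 mm⁴.

I_x ≈ 3.1 × 10⁶ mm⁴, I_y ≈ 3.1 × 10⁶ mm⁴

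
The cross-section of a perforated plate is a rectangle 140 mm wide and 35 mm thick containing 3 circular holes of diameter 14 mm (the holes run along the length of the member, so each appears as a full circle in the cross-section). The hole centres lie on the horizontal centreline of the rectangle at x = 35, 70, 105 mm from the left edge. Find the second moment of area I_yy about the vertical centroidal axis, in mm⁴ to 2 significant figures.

Split into non-overlapping primitives; take the origin at the lower-left of the bounding box.
Plate: 140 × 35, A = 4 900 mm², x = 70 mm, Ī = 8 003 333 mm⁴.
Hole 1 (subtracted): ⌀14, A = 153.9 mm², x = 35 mm, Ī = 1 886 mm⁴.
Hole 2 (subtracted): ⌀14, A = 153.9 mm², x = 70 mm, Ī = 1 886 mm⁴.
Hole 3 (subtracted): ⌀14, A = 153.9 mm², x = 105 mm, Ī = 1 886 mm⁴.
By symmetry the centroid is at mid-width, x̄ = 70 mm.
Transfer each piece to the vertical centroidal axis using Ī + A·d² with d = x − 70:
  plate: d = 0 mm → contributes +8 003 333 mm⁴
  hole 1: d = -35 mm → contributes −190 460 mm⁴
  hole 2: d = 0 mm → contributes −1 886 mm⁴
  hole 3: d = 35 mm → contributes −190 460 mm⁴
Total I = 7 620 528 mm⁴.

I_yy ≈ 7.6 × 10⁶ mm⁴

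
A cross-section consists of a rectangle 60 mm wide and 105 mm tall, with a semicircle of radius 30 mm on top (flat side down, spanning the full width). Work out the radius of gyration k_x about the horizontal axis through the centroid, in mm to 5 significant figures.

Break the section into simple shapes (no overlaps), measuring from the bottom-left corner of the bounding box.
Rectangular body: 60 × 105, A = 6 300 mm², y = 52.5 mm, Ī = 5 788 125 mm⁴.
Semicircular cap: semicircle r = 30, A = 1413.717 mm², y = 117.7324 mm, Ī = 88903.14 mm⁴.
Centroid: ȳ = ΣA·y / ΣA = 64.45534 mm.
Transfer each piece to the horizontal axis through the centroid using Ī + A·d² with d = y − 64.45534:
  rectangular body: d = -11.95534 mm → contributes +6 688 585 mm⁴
  semicircular cap: d = 53.27705 mm → contributes +4 101 659 mm⁴
Total I = 10 790 245 mm⁴.
Radius of gyration: k = √(I/A) = √(10 790 245 / 7713.717) = 37.40105 mm.

k_x ≈ 37.401 mm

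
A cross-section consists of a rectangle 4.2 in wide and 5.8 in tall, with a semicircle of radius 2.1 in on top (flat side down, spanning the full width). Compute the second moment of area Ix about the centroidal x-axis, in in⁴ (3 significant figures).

Split into non-overlapping primitives; take the origin at the lower-left of the bounding box.
Rectangular body: 4.2 × 5.8, A = 24.36 in², y = 2.9 in, Ī = 68.289 in⁴.
Semicircular cap: semicircle r = 2.1, A = 6.9272 in², y = 6.6913 in, Ī = 2.1346 in⁴.
Centroid: ȳ = ΣA·y / ΣA = 3.7394 in.
Transfer each piece to the centroidal x-axis using Ī + A·d² with d = y − 3.7394:
  rectangular body: d = -0.83941 in → contributes +85.454 in⁴
  semicircular cap: d = 2.9519 in → contributes +62.494 in⁴
Total I = 147.95 in⁴.

Ix ≈ 148 in⁴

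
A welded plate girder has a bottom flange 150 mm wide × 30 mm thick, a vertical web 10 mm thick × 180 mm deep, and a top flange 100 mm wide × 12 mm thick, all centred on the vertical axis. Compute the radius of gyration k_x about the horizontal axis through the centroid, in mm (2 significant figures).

Split into non-overlapping primitives; take the origin at the lower-left of the bounding box.
Bottom plate: 150 × 30, A = 4 500 mm², y = 15 mm, Ī = 337 500 mm⁴.
Web plate: 10 × 180, A = 1 800 mm², y = 120 mm, Ī = 4 860 000 mm⁴.
Top plate: 100 × 12, A = 1 200 mm², y = 216 mm, Ī = 14 400 mm⁴.
Centroid: ȳ = ΣA·y / ΣA = 72.36 mm.
Transfer each piece to the horizontal axis through the centroid using Ī + A·d² with d = y − 72.36:
  bottom plate: d = -57.36 mm → contributes +15 143 263 mm⁴
  web plate: d = 47.64 mm → contributes +8 945 225 mm⁴
  top plate: d = 143.6 mm → contributes +24 773 340 mm⁴
Total I = 48 861 828 mm⁴.
Radius of gyration: k = √(I/A) = √(48 861 828 / 7 500) = 80.71 mm.

k_x ≈ 81 mm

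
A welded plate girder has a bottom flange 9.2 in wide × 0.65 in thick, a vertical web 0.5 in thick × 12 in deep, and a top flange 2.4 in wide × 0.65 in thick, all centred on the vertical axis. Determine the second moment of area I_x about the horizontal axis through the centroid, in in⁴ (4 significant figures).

Break the section into simple shapes (no overlaps), measuring from the bottom-left corner of the bounding box.
Bottom plate: 9.2 × 0.65, A = 5.98 in², y = 0.325 in, Ī = 0.210546 in⁴.
Web plate: 0.5 × 12, A = 6 in², y = 6.65 in, Ī = 72 in⁴.
Top plate: 2.4 × 0.65, A = 1.56 in², y = 12.975 in, Ī = 0.054925 in⁴.
Centroid: ȳ = ΣA·y / ΣA = 4.58527 in.
Transfer each piece to the horizontal axis through the centroid using Ī + A·d² with d = y − 4.58527:
  bottom plate: d = -4.26027 in → contributes +108.747 in⁴
  web plate: d = 2.06473 in → contributes +97.5788 in⁴
  top plate: d = 8.38973 in → contributes +109.86 in⁴
Total I = 316.185 in⁴.

I_x ≈ 316.2 in⁴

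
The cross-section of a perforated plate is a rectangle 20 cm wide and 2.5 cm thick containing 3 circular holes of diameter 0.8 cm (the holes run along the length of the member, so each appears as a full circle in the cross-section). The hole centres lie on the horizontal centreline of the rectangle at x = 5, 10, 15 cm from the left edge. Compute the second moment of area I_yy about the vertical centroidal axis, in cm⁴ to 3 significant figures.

Split into non-overlapping primitives; take the origin at the lower-left of the bounding box.
Plate: 20 × 2.5, A = 50 cm², x = 10 cm, Ī = 1666.7 cm⁴.
Hole 1 (subtracted): ⌀0.8, A = 0.50265 cm², x = 5 cm, Ī = 0.020106 cm⁴.
Hole 2 (subtracted): ⌀0.8, A = 0.50265 cm², x = 10 cm, Ī = 0.020106 cm⁴.
Hole 3 (subtracted): ⌀0.8, A = 0.50265 cm², x = 15 cm, Ī = 0.020106 cm⁴.
By symmetry the centroid is at mid-width, x̄ = 10 cm.
Transfer each piece to the vertical centroidal axis using Ī + A·d² with d = x − 10:
  plate: d = 0 cm → contributes +1666.7 cm⁴
  hole 1: d = -5 cm → contributes −12.586 cm⁴
  hole 2: d = 0 cm → contributes −0.020106 cm⁴
  hole 3: d = 5 cm → contributes −12.586 cm⁴
Total I = 1641.5 cm⁴.

I_yy ≈ 1640 cm⁴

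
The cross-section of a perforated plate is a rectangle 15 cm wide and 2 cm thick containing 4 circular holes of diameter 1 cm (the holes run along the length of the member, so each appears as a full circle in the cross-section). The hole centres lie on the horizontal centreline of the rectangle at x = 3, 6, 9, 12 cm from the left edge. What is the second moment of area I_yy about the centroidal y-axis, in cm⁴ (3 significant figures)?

Split into non-overlapping primitives; take the origin at the lower-left of the bounding box.
Plate: 15 × 2, A = 30 cm², x = 7.5 cm, Ī = 562.5 cm⁴.
Hole 1 (subtracted): ⌀1, A = 0.7854 cm², x = 3 cm, Ī = 0.049087 cm⁴.
Hole 2 (subtracted): ⌀1, A = 0.7854 cm², x = 6 cm, Ī = 0.049087 cm⁴.
Hole 3 (subtracted): ⌀1, A = 0.7854 cm², x = 9 cm, Ī = 0.049087 cm⁴.
Hole 4 (subtracted): ⌀1, A = 0.7854 cm², x = 12 cm, Ī = 0.049087 cm⁴.
By symmetry the centroid is at mid-width, x̄ = 7.5 cm.
Transfer each piece to the centroidal y-axis using Ī + A·d² with d = x − 7.5:
  plate: d = 0 cm → contributes +562.5 cm⁴
  hole 1: d = -4.5 cm → contributes −15.953 cm⁴
  hole 2: d = -1.5 cm → contributes −1.8162 cm⁴
  hole 3: d = 1.5 cm → contributes −1.8162 cm⁴
  hole 4: d = 4.5 cm → contributes −15.953 cm⁴
Total I = 526.96 cm⁴.

I_yy ≈ 527 cm⁴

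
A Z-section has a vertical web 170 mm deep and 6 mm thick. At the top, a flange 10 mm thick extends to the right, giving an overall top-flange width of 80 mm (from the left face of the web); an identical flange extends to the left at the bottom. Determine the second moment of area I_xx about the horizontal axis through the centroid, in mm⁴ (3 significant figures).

I_xx ≈ 1.19 × 10⁷ mm⁴

Break the section into simple shapes (no overlaps), measuring from the bottom-left corner of the bounding box.
Web: 6 × 170, A = 1 020 mm², y = 85 mm, Ī = 2 456 500 mm⁴.
Top flange (beyond web): 74 × 10, A = 740 mm², y = 165 mm, Ī = 6166.7 mm⁴.
Bottom flange (beyond web): 74 × 10, A = 740 mm², y = 5 mm, Ī = 6166.7 mm⁴.
Centroid: ȳ = ΣA·y / ΣA = 85 mm.
Transfer each piece to the horizontal axis through the centroid using Ī + A·d² with d = y − 85:
  web: d = 0 mm → contributes +2 456 500 mm⁴
  top flange (beyond web): d = 80 mm → contributes +4 742 167 mm⁴
  bottom flange (beyond web): d = -80 mm → contributes +4 742 167 mm⁴
Total I = 11 940 833 mm⁴.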